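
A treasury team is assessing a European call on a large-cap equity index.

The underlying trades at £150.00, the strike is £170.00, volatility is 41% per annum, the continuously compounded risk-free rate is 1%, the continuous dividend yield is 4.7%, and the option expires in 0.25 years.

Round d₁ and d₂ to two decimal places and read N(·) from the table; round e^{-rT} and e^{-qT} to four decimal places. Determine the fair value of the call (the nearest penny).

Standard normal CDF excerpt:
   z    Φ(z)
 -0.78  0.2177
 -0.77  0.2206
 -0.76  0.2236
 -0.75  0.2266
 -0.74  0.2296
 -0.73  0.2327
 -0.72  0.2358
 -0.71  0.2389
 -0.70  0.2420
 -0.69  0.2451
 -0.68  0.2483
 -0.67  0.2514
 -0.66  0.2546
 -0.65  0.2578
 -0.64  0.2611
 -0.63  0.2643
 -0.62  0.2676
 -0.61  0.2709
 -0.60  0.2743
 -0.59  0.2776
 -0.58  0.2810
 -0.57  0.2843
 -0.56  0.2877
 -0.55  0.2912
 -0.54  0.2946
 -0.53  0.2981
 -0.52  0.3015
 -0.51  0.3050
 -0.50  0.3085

T = 0.25;  σ√T = 0.2050
d₁ = [ln(150/170) + (0.01 − 0.047 + 0.41²/2)·0.25] / 0.2050 = [-0.1252 + 0.0118] / 0.2050 = -0.5532 ≈ -0.55
d₂ = d₁ − σ√T = -0.5532 − 0.2050 = -0.7582 ≈ -0.76
e^(−qT) = e^(−0.047·0.25) = 0.9883;  e^(−rT) = e^(−0.01·0.25) = 0.9975
C = 150·0.9883·N(-0.55) − 170·0.9975·N(-0.76) = 150·0.9883·0.2912 − 170·0.9975·0.2236 = 43.1689 − 37.9170 = 5.2520

£5.25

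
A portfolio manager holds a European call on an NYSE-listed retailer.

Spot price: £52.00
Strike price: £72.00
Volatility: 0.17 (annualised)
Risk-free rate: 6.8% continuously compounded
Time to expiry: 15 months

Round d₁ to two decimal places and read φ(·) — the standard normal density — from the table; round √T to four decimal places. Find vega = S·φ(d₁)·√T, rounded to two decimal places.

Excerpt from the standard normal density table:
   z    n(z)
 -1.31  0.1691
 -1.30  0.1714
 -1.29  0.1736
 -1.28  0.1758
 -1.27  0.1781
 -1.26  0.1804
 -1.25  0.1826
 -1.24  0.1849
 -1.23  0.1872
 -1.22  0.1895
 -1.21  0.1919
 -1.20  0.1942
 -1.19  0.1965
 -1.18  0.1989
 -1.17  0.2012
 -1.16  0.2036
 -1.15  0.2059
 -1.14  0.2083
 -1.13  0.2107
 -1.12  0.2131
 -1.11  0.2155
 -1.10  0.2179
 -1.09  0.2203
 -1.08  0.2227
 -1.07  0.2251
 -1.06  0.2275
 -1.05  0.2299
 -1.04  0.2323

σ√T = 0.17 × 1.1180 = 0.1901
ln(S/K) + (r + σ²/2)T = ln(52/72) + (0.068 + 0.17²/2)·1.25 = -0.3254 + 0.1031 = -0.2224
d₁ = -0.2224 / 0.1901 = -1.1699 → -1.17
√T = √1.25 = 1.1180
φ(d₁) = φ(-1.17) = 0.2012
vega = S·φ(d₁)·√T = 52·0.2012·1.1180 = 11.6970
(The put has the same vega.)

11.70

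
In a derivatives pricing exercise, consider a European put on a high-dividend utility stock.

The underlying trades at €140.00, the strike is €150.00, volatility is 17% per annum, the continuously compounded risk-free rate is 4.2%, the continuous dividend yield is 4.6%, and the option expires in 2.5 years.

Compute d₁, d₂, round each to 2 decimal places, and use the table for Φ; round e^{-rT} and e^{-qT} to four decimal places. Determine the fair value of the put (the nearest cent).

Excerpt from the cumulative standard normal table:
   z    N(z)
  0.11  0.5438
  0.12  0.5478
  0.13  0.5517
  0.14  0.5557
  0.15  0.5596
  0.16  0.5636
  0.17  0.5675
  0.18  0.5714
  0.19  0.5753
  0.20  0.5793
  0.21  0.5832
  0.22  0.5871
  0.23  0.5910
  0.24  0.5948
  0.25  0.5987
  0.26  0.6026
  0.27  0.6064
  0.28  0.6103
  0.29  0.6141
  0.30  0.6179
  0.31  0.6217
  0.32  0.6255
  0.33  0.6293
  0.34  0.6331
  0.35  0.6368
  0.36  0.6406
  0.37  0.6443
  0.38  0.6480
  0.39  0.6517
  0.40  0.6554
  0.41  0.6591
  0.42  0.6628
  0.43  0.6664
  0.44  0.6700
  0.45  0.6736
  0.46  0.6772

σ√T = 0.17·√2.5 = 0.2688
d₁ = [ln(140/150) + (0.042 − 0.046 + 0.17²/2)·2.5] / 0.2688 = [-0.0690 + 0.0261] / 0.2688 = -0.1595 → -0.16
d₂ = d₁ − σ√T = -0.1595 − 0.2688 = -0.4283 → -0.43
exp(−qT) = exp(−0.046·2.5) = 0.8914;  exp(−rT) = exp(−0.042·2.5) = 0.9003
P = 150·0.9003·N(0.43) − 140·0.8914·N(0.16) = 150·0.9003·0.6664 − 140·0.8914·0.5636 = 89.9940 − 70.3350 = 19.6590

€19.66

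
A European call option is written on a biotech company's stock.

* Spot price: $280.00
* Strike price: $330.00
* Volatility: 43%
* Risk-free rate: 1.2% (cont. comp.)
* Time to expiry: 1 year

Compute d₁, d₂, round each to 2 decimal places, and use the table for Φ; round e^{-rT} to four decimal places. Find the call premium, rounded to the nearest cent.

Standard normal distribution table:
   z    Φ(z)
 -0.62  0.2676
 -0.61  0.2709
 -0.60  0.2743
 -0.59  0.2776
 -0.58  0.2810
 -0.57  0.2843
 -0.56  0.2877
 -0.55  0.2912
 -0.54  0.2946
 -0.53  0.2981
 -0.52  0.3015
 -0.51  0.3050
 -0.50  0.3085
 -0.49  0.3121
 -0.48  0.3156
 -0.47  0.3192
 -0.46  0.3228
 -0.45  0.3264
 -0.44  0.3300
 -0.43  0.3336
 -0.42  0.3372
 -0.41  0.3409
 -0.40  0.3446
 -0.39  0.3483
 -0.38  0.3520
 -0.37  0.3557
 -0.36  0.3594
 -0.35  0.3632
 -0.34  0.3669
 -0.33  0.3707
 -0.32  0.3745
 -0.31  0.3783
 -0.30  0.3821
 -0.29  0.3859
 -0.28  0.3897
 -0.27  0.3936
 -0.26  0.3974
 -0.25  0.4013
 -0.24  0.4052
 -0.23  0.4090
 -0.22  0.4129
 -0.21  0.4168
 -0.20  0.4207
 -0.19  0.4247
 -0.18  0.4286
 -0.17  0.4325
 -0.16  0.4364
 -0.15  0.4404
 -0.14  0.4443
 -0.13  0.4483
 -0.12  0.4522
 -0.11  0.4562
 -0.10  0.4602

σ√T = 0.43·√1 = 0.4300
ln(S/K) + (r + σ²/2)T = ln(280/330) + (0.012 + 0.43²/2)·1 = -0.1643 + 0.1044 = -0.0599
d₁ = -0.0599 / 0.4300 = -0.1392 ≈ -0.14
d₂ = d₁ − σ√T = -0.1392 − 0.4300 = -0.5692 ≈ -0.57
exp(−rT) = exp(−0.012·1) = 0.9881
N(d₁) = N(-0.14) = 0.4443;  N(d₂) = N(-0.57) = 0.2843
C = 280·0.4443 − 330·0.9881·0.2843 = 124.4040 − 92.7026 = 31.7014

$31.70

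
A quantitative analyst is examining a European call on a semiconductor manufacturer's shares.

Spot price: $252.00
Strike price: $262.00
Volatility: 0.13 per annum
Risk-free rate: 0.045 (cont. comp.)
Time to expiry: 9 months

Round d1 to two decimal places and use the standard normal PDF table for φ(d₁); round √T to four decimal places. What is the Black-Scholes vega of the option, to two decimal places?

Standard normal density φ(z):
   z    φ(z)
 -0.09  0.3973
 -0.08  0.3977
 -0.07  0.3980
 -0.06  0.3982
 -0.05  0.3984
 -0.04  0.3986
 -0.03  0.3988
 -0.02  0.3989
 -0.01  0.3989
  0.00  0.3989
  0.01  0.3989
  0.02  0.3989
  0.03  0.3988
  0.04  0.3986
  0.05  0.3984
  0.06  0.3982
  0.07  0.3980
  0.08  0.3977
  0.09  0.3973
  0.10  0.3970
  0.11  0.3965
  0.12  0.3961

T = 0.75;  σ√T = 0.1126
d₁ = [ln(252/262) + (0.045 + 0.13²/2)·0.75] / 0.1126 = [-0.0389 + 0.0401] / 0.1126 = 0.0104 → 0.01
√T = √0.75 = 0.8660
φ(d₁) = φ(0.01) = 0.3989
vega = S·φ(d₁)·√T = 252·0.3989·0.8660 = 87.0527
(Vega is the same for a European call and put with the same parameters.)

87.05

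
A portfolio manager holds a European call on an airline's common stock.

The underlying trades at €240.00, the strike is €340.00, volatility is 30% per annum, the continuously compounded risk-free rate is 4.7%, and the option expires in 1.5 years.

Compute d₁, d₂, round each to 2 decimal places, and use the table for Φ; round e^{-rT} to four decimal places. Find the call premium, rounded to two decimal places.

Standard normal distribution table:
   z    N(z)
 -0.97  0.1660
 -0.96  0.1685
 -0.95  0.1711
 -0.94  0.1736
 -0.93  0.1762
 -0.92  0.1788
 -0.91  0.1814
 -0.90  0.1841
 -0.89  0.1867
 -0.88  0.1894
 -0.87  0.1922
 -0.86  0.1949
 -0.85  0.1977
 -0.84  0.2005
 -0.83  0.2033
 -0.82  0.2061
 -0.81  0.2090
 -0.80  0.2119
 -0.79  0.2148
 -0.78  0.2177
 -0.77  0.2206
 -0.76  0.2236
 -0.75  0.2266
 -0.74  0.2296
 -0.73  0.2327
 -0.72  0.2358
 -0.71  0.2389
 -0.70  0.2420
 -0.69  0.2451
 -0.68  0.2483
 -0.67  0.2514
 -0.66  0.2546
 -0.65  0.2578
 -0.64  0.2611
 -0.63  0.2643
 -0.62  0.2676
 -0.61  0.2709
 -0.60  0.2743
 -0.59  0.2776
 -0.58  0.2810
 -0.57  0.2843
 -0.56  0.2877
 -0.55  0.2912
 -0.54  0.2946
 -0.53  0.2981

€13.23

T = 1.5;  σ√T = 0.3674
d₁ = [ln(240/340) + (0.047 + 0.3²/2)·1.5] / 0.3674 = [-0.3483 + 0.1380] / 0.3674 = -0.5724 → -0.57
d₂ = d₁ − σ√T = -0.5724 − 0.3674 = -0.9398 → -0.94
exp(−rT) = exp(−0.047·1.5) = 0.9319
N(d₁) = N(-0.57) = 0.2843;  N(d₂) = N(-0.94) = 0.1736
C = 240·0.2843 − 340·0.9319·0.1736 = 68.2320 − 55.0045 = 13.2275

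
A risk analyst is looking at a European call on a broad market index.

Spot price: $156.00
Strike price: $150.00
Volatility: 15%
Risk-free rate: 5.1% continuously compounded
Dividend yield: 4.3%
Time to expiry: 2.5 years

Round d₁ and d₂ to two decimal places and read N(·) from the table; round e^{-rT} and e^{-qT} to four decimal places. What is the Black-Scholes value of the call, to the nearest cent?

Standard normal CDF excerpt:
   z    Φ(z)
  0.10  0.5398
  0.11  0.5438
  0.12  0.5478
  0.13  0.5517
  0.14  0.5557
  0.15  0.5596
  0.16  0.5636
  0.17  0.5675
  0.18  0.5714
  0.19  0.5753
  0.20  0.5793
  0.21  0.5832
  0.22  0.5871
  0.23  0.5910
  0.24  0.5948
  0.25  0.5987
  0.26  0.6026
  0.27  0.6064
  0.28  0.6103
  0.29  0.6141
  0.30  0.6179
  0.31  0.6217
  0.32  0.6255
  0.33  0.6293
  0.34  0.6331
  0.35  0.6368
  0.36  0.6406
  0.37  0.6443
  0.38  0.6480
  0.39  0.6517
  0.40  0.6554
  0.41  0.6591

σ√T = 0.15 × 1.5811 = 0.2372
d₁ = [ln(156/150) + (0.051 − 0.043 + 0.15²/2)·2.5] / 0.2372 = [0.0392 + 0.0481] / 0.2372 = 0.3683 ⇒ 0.37
d₂ = d₁ − σ√T = 0.3683 − 0.2372 = 0.1311 ⇒ 0.13
e^(−qT) = e^(−0.043·2.5) = 0.8981;  e^(−rT) = e^(−0.051·2.5) = 0.8803
N(d₁) = N(0.37) = 0.6443;  N(d₂) = N(0.13) = 0.5517
C = 156·0.8981·0.6443 − 150·0.8803·0.5517 = 90.2687 − 72.8492 = 17.4195

$17.42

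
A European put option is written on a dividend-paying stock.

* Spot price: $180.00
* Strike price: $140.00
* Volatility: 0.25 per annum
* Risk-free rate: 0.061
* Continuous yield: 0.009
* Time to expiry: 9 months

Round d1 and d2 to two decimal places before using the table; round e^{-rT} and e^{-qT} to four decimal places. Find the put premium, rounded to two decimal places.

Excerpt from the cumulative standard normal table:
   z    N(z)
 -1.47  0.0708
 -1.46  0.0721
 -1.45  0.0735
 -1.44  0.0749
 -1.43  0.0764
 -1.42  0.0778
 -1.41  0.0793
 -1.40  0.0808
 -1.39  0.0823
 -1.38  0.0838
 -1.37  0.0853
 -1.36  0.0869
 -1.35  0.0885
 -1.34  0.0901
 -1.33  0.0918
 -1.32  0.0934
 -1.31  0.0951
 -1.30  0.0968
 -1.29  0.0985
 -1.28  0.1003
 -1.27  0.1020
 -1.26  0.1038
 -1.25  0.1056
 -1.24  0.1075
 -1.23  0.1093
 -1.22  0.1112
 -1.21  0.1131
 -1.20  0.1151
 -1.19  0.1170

$1.48

σ√T = 0.25·√0.75 = 0.2165
d₁ = [ln(180/140) + (0.061 − 0.009 + ½·0.25²)·0.75] / (σ√T) = (0.2513 + 0.0624) / 0.2165 = 1.4492 ⇒ 1.45
d₂ = 1.4492 − 0.2165 = 1.2327 ⇒ 1.23
e^(−qT) = e^(−0.009·0.75) = 0.9933;  e^(−rT) = e^(−0.061·0.75) = 0.9553
P = 140·0.9553·N(-1.23) − 180·0.9933·N(-1.45) = 140·0.9553·0.1093 − 180·0.9933·0.0735 = 14.6180 − 13.1414 = 1.4766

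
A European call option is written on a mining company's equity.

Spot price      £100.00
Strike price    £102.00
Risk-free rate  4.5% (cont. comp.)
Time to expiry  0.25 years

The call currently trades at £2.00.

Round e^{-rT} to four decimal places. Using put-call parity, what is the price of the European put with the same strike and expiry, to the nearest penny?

£2.86

exp(−rT) = exp(−0.045·0.25) = 0.9888
Put-call parity: C − P = S − K·e^(−rT) = 100 − 102·0.9888 = 100 − 100.8576 = -0.8576
P = C − (C − P) = 2.00 − (-0.8576) = 2.8576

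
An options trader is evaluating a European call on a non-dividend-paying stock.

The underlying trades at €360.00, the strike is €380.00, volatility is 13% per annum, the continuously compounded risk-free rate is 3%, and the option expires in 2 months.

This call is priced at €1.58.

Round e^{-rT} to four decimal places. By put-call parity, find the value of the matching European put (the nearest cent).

exp(−rT) = exp(−0.03·0.1667) = 0.9950
Put-call parity: C − P = S − K·e^(−rT) = 360 − 380·0.9950 = 360 − 378.1000 = -18.1000
P = C − (C − P) = 1.58 − (-18.1000) = 19.6800

€19.68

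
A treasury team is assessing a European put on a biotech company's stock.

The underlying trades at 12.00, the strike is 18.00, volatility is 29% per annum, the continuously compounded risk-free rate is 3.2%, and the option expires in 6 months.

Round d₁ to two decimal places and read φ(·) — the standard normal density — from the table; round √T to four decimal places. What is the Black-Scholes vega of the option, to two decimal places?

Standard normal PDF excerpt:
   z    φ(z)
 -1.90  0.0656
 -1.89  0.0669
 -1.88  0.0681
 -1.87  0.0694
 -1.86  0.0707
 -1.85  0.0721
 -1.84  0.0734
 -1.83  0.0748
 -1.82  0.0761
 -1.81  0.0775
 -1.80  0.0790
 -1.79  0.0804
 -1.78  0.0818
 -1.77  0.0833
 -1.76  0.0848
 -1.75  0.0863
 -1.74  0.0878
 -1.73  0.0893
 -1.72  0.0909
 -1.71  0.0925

0.67

T = 0.5;  σ√T = 0.2051
d₁ = [ln(12/18) + (0.032 + 0.29²/2)·0.5] / 0.2051 = [-0.4055 + 0.0370] / 0.2051 = -1.7967 which rounds to -1.80
√T = √0.5 = 0.7071
φ(d₁) = φ(-1.80) = 0.0790
vega = S·φ(d₁)·√T = 12·0.0790·0.7071 = 0.6703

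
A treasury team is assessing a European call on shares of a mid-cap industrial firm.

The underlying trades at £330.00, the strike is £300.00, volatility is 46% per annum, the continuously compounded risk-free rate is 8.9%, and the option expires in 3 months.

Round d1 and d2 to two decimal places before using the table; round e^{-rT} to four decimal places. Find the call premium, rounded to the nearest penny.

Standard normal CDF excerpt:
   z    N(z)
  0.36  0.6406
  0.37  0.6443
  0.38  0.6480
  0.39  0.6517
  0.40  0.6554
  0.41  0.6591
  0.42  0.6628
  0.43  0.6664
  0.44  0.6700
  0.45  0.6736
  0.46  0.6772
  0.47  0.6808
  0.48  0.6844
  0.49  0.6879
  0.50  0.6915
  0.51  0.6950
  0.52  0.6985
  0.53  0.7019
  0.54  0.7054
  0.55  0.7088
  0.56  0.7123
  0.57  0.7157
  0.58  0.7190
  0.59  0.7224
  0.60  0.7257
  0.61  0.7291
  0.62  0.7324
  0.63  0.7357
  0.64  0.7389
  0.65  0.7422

T = 0.25;  σ√T = 0.2300
d₁ = [ln(330/300) + (0.089 + 0.46²/2)·0.25] / 0.2300 = [0.0953 + 0.0487] / 0.2300 = 0.6261 → 0.63
d₂ = d₁ − σ√T = 0.6261 − 0.2300 = 0.3961 → 0.40
exp(−rT) = exp(−0.089·0.25) = 0.9780
N(d₁) = N(0.63) = 0.7357;  N(d₂) = N(0.40) = 0.6554
C = 330·0.7357 − 300·0.9780·0.6554 = 242.7810 − 192.2944 = 50.4866

£50.49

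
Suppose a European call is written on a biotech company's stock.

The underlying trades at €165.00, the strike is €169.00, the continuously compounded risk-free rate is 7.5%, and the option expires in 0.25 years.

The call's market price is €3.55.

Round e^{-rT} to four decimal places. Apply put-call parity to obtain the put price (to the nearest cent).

€4.41

e^(−rT) = e^(−0.075·0.25) = 0.9814
Put-call parity: C − P = S − K·e^(−rT) = 165 − 169·0.9814 = 165 − 165.8566 = -0.8566
P = C − (C − P) = 3.55 − (-0.8566) = 4.4066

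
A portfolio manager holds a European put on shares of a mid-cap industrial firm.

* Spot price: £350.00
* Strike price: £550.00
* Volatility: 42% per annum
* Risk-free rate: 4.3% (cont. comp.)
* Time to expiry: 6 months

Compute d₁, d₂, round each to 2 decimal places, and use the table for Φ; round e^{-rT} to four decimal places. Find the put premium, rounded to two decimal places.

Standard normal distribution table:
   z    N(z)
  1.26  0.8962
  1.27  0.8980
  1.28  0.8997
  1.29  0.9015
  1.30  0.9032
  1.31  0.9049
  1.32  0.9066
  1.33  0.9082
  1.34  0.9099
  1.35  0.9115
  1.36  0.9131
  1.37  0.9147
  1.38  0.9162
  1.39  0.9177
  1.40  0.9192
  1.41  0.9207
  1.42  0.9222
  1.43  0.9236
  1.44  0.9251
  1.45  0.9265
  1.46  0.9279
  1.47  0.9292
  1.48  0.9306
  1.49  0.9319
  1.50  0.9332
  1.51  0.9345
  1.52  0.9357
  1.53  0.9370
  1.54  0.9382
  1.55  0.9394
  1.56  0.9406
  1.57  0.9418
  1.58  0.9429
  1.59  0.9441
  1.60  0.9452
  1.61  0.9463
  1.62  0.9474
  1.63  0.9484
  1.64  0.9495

£192.67

σ√T = 0.42·√0.5 = 0.2970
ln(S/K) + (r + σ²/2)T = ln(350/550) + (0.043 + 0.42²/2)·0.5 = -0.4520 + 0.0656 = -0.3864
d₁ = -0.3864 / 0.2970 = -1.3010 which rounds to -1.30
d₂ = d₁ − σ√T = -1.3010 − 0.2970 = -1.5980 which rounds to -1.60
e^(−rT) = e^(−0.043·0.5) = 0.9787
P = 550·0.9787·N(1.60) − 350·N(1.30) = 550·0.9787·0.9452 − 350·0.9032 = 508.7870 − 316.1200 = 192.6670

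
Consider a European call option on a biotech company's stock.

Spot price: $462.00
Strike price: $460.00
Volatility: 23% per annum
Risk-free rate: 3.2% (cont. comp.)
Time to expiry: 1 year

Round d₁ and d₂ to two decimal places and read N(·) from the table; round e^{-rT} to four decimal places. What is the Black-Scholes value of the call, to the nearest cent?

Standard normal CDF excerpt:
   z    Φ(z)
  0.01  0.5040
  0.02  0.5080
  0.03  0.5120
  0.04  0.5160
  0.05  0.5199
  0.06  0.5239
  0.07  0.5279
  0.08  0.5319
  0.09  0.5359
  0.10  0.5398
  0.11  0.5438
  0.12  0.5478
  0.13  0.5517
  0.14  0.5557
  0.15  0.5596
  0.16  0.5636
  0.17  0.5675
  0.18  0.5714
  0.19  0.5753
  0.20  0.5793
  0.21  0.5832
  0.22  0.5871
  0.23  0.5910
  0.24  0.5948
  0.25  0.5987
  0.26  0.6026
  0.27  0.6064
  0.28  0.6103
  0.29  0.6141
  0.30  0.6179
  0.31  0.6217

σ√T = 0.23 × 1.0000 = 0.2300
d₁ = [ln(462/460) + (0.032 + 0.23²/2)·1] / 0.2300 = [0.0043 + 0.0585] / 0.2300 = 0.2730 ⇒ 0.27
d₂ = d₁ − σ√T = 0.2730 − 0.2300 = 0.0430 ⇒ 0.04
e^(−rT) = e^(−0.032·1) = 0.9685
N(d₁) = N(0.27) = 0.6064;  N(d₂) = N(0.04) = 0.5160
C = 462·0.6064 − 460·0.9685·0.5160 = 280.1568 − 229.8832 = 50.2736

$50.27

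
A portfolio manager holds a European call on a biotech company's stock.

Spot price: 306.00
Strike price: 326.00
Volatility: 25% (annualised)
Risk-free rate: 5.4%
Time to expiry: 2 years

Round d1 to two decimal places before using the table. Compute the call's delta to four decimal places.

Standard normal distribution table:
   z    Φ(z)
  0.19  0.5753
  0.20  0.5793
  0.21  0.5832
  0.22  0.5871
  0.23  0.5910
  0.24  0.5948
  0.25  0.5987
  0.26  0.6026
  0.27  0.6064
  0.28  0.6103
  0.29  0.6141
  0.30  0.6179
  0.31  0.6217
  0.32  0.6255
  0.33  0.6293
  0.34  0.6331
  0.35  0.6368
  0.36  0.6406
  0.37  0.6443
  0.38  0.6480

0.6179

σ√T = 0.25·√2 = 0.3536
d₁ = [ln(306/326) + (0.054 + ½·0.25²)·2] / (σ√T) = (-0.0633 + 0.1705) / 0.3536 = 0.3032 → 0.30
N(d₁) = N(0.30) = 0.6179
Δ_call = N(d₁) = 0.6179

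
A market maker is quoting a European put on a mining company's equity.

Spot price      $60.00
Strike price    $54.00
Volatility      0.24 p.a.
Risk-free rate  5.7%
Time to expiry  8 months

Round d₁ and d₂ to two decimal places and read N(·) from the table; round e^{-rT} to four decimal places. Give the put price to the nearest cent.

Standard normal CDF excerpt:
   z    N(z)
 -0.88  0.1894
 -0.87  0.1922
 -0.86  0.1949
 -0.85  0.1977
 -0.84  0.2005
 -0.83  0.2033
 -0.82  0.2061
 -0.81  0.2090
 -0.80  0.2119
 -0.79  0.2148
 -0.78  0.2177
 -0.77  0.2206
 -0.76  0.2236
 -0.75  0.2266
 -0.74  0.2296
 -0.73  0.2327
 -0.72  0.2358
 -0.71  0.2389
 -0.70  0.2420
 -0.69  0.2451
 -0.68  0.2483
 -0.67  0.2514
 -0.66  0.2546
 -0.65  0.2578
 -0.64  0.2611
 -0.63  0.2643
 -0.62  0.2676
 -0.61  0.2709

σ√T = 0.24 × 0.8165 = 0.1960
d₁ = [ln(60/54) + (0.057 + ½·0.24²)·0.6667] / (σ√T) = (0.1054 + 0.0572) / 0.1960 = 0.8296 ≈ 0.83
d₂ = 0.8296 − 0.1960 = 0.6336 ≈ 0.63
exp(−rT) = exp(−0.057·0.6667) = 0.9627
N(−d₂) = N(-0.63) = 0.2643;  N(−d₁) = N(-0.83) = 0.2033
P = 54·0.9627·0.2643 − 60·0.2033 = 13.7398 − 12.1980 = 1.5418

$1.54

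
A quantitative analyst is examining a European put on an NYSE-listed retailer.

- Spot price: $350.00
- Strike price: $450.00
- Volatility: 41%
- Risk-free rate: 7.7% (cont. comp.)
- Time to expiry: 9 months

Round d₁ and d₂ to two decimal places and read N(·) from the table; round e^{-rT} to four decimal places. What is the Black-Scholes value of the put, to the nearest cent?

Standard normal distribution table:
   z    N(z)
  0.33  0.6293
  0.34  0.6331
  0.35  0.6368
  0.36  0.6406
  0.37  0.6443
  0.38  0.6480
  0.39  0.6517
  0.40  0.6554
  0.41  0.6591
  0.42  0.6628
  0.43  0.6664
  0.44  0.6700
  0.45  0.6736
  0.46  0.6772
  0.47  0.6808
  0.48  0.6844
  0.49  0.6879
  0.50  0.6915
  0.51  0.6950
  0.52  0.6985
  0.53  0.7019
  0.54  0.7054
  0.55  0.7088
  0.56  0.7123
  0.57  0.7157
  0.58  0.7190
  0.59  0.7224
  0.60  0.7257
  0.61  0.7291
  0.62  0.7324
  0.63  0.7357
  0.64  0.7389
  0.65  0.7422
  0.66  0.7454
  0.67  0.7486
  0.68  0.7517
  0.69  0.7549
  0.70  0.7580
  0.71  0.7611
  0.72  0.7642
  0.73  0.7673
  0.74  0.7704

σ√T = 0.41 × 0.8660 = 0.3551
d₁ = [ln(350/450) + (0.077 + 0.41²/2)·0.75] / 0.3551 = [-0.2513 + 0.1208] / 0.3551 = -0.3676 ⇒ -0.37
d₂ = d₁ − σ√T = -0.3676 − 0.3551 = -0.7227 ⇒ -0.72
exp(−rT) = exp(−0.077·0.75) = 0.9439
N(−d₂) = N(0.72) = 0.7642;  N(−d₁) = N(0.37) = 0.6443
P = 450·0.9439·0.7642 − 350·0.6443 = 324.5978 − 225.5050 = 99.0928

$99.09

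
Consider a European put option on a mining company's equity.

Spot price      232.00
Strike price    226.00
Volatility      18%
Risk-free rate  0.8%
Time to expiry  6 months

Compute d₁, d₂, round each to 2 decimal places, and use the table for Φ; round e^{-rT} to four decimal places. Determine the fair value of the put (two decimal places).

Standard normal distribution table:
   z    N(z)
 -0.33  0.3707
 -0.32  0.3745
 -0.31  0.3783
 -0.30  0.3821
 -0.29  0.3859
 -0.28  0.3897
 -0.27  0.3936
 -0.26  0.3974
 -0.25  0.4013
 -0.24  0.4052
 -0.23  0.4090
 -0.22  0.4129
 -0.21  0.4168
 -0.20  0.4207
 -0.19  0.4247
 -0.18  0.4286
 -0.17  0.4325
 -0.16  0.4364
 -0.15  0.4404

8.71

σ√T = 0.18·√0.5 = 0.1273
d₁ = [ln(232/226) + (0.008 + 0.18²/2)·0.5] / 0.1273 = [0.0262 + 0.0121] / 0.1273 = 0.3009 which rounds to 0.30
d₂ = d₁ − σ√T = 0.3009 − 0.1273 = 0.1737 which rounds to 0.17
exp(−rT) = exp(−0.008·0.5) = 0.9960
N(−d₂) = N(-0.17) = 0.4325;  N(−d₁) = N(-0.30) = 0.3821
P = 226·0.9960·0.4325 − 232·0.3821 = 97.3540 − 88.6472 = 8.7068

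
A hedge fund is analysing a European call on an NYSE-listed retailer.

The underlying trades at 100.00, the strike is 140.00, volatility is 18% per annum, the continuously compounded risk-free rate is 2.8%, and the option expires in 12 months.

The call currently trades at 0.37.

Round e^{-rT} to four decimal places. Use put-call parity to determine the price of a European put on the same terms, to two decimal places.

36.51

exp(−rT) = exp(−0.028·1) = 0.9724
Put-call parity: C − P = S − K·e^(−rT) = 100 − 140·0.9724 = 100 − 136.1360 = -36.1360
P = C − (C − P) = 0.37 − (-36.1360) = 36.5060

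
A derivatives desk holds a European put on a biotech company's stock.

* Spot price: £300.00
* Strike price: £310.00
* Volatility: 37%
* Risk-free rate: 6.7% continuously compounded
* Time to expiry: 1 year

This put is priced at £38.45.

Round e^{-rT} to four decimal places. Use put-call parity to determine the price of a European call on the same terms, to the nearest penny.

e^(−rT) = e^(−0.067·1) = 0.9352
Put-call parity: C − P = S − K·e^(−rT) = 300 − 310·0.9352 = 300 − 289.9120 = 10.0880
C = P + (C − P) = 38.45 + (10.0880) = 48.5380

£48.54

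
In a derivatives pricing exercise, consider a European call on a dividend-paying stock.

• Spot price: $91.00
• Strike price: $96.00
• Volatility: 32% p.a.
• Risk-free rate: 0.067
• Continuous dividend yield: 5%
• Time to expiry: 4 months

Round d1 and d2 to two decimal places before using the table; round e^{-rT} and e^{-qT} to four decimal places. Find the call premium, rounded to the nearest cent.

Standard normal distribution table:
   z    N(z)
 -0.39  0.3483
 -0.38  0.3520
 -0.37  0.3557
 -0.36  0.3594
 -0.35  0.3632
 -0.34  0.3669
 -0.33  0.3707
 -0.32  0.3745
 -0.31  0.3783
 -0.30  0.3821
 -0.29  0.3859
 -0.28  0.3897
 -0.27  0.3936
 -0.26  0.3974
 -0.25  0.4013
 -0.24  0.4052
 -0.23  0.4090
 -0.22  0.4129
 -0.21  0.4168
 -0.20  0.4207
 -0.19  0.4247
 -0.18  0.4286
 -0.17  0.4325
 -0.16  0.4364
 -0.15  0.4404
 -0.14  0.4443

$4.61

T = 0.3333;  σ√T = 0.1848
d₁ = [ln(91/96) + (0.067 − 0.05 + 0.32²/2)·0.3333] / 0.1848 = [-0.0535 + 0.0227] / 0.1848 = -0.1665 which rounds to -0.17
d₂ = d₁ − σ√T = -0.1665 − 0.1848 = -0.3512 which rounds to -0.35
exp(−qT) = exp(−0.05·0.3333) = 0.9835;  exp(−rT) = exp(−0.067·0.3333) = 0.9779
N(d₁) = N(-0.17) = 0.4325;  N(d₂) = N(-0.35) = 0.3632
C = 91·0.9835·0.4325 − 96·0.9779·0.3632 = 38.7081 − 34.0966 = 4.6115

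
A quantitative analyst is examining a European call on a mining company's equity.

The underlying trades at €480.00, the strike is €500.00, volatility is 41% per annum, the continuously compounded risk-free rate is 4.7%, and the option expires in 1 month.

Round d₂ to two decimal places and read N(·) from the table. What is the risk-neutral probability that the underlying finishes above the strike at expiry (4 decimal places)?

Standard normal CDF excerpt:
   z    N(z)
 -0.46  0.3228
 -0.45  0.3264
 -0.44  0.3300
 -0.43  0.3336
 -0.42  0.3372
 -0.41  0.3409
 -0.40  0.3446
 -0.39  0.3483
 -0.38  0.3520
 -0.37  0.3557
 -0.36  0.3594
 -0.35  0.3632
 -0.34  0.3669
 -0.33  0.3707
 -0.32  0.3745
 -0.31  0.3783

0.3557

T = 0.08333;  σ√T = 0.1184
d₁ = [ln(480/500) + (0.047 + ½·0.41²)·0.08333] / (σ√T) = (-0.0408 + 0.0109) / 0.1184 = -0.2526 → -0.25
d₂ = -0.2526 − 0.1184 = -0.3710 → -0.37
Risk-neutral Pr[S_T > K] = N(d₂) = N(-0.37) = 0.3557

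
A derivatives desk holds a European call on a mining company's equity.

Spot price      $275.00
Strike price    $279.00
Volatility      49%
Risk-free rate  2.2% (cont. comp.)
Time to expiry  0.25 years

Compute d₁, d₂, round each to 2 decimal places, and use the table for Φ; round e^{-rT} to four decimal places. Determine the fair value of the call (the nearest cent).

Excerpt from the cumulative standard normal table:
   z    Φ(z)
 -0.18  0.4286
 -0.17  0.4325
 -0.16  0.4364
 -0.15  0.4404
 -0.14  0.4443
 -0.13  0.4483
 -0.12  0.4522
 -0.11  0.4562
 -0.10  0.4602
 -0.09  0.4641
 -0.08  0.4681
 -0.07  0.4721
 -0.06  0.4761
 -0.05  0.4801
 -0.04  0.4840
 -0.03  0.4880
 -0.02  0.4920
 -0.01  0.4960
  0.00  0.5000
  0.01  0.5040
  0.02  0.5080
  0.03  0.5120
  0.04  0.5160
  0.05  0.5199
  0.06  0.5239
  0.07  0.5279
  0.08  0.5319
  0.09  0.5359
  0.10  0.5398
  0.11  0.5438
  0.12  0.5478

σ√T = 0.49 × 0.5000 = 0.2450
d₁ = [ln(275/279) + (0.022 + ½·0.49²)·0.25] / (σ√T) = (-0.0144 + 0.0355) / 0.2450 = 0.0860 ≈ 0.09
d₂ = 0.0860 − 0.2450 = -0.1590 ≈ -0.16
e^(−rT) = e^(−0.022·0.25) = 0.9945
C = 275·N(0.09) − 279·0.9945·N(-0.16) = 275·0.5359 − 279·0.9945·0.4364 = 147.3725 − 121.0859 = 26.2866

$26.29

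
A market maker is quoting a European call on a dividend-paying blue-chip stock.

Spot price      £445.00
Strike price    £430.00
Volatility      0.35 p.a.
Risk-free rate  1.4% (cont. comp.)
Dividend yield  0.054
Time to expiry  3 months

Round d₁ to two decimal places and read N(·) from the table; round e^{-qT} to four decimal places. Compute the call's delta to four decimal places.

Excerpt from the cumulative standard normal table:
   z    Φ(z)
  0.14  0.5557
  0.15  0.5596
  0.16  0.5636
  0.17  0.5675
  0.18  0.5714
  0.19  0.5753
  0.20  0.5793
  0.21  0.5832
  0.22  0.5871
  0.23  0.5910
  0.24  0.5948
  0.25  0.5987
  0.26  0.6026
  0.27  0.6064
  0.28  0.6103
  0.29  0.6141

T = 0.25;  σ√T = 0.1750
ln(S/K) + (r − q + σ²/2)T = ln(445/430) + (0.014 − 0.054 + 0.35²/2)·0.25 = 0.0343 + 0.0053 = 0.0396
d₁ = 0.0396 / 0.1750 = 0.2263 → 0.23
N(d₁) = N(0.23) = 0.5910
Δ_call = e^(−qT)·N(d₁) = 0.9866·0.5910 = 0.5831

0.5831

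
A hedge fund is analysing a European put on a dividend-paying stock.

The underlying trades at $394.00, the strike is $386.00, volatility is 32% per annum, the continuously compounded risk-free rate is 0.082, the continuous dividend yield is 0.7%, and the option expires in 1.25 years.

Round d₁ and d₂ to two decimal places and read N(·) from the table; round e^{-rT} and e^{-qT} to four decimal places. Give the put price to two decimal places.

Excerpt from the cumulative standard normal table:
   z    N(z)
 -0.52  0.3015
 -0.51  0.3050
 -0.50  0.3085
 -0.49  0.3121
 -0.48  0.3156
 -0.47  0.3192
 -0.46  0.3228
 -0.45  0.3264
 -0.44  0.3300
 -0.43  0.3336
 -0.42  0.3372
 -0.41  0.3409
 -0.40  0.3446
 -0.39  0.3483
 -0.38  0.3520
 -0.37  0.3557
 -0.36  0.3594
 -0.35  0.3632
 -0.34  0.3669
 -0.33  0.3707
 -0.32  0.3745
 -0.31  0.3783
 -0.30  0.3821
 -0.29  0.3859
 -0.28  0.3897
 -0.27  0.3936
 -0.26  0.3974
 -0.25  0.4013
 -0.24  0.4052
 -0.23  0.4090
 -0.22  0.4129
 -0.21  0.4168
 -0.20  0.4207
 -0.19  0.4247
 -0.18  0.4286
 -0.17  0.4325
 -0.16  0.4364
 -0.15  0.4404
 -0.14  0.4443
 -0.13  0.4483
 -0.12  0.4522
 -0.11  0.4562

$34.30

T = 1.25;  σ√T = 0.3578
ln(S/K) + (r − q + σ²/2)T = ln(394/386) + (0.082 − 0.007 + 0.32²/2)·1.25 = 0.0205 + 0.1578 = 0.1783
d₁ = 0.1783 / 0.3578 = 0.4983 ≈ 0.50
d₂ = d₁ − σ√T = 0.4983 − 0.3578 = 0.1405 ≈ 0.14
exp(−qT) = exp(−0.007·1.25) = 0.9913;  exp(−rT) = exp(−0.082·1.25) = 0.9026
P = 386·0.9026·N(-0.14) − 394·0.9913·N(-0.50) = 386·0.9026·0.4443 − 394·0.9913·0.3085 = 154.7957 − 120.4915 = 34.3042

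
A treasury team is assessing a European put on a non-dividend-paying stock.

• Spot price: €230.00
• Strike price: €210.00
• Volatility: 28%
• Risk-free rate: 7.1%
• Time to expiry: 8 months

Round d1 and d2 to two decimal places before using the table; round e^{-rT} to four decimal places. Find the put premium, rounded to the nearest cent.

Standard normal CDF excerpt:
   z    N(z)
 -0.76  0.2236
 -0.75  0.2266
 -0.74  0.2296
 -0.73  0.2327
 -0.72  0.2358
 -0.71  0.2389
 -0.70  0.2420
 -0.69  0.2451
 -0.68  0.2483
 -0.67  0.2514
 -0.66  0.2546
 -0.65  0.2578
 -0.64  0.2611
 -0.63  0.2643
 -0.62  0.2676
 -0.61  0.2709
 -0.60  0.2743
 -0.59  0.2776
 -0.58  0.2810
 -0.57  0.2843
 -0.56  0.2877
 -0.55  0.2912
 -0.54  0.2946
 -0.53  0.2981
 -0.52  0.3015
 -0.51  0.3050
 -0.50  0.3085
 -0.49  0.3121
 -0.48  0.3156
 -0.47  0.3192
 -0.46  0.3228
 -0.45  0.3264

€8.28

T = 0.6667;  σ√T = 0.2286
d₁ = [ln(230/210) + (0.071 + 0.28²/2)·0.6667] / 0.2286 = [0.0910 + 0.0735] / 0.2286 = 0.7193 → 0.72
d₂ = d₁ − σ√T = 0.7193 − 0.2286 = 0.4906 → 0.49
exp(−rT) = exp(−0.071·0.6667) = 0.9538
P = 210·0.9538·N(-0.49) − 230·N(-0.72) = 210·0.9538·0.3121 − 230·0.2358 = 62.5130 − 54.2340 = 8.2790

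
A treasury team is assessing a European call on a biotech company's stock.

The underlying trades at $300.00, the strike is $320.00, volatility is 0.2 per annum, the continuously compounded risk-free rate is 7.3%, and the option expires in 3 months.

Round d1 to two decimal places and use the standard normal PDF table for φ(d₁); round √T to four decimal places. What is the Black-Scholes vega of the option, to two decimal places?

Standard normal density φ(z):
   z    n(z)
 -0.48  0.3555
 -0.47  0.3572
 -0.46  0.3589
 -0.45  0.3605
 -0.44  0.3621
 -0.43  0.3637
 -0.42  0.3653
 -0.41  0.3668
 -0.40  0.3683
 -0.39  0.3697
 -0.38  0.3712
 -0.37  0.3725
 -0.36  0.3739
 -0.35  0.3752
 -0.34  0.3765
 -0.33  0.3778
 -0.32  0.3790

T = 0.25;  σ√T = 0.1000
ln(S/K) + (r + σ²/2)T = ln(300/320) + (0.073 + 0.2²/2)·0.25 = -0.0645 + 0.0232 = -0.0413
d₁ = -0.0413 / 0.1000 = -0.4129 ≈ -0.41
√T = √0.25 = 0.5000
φ(d₁) = φ(-0.41) = 0.3668
vega = S·φ(d₁)·√T = 300·0.3668·0.5000 = 55.0200
(Vega is the same for a European call and put with the same parameters.)

55.02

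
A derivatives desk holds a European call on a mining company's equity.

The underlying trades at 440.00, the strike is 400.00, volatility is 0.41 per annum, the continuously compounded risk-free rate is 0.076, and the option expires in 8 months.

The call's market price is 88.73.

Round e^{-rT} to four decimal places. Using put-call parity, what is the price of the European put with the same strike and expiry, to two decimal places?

exp(−rT) = exp(−0.076·0.6667) = 0.9506
Put-call parity: C − P = S − K·e^(−rT) = 440 − 400·0.9506 = 440 − 380.2400 = 59.7600
P = C − (C − P) = 88.73 − (59.7600) = 28.9700

28.97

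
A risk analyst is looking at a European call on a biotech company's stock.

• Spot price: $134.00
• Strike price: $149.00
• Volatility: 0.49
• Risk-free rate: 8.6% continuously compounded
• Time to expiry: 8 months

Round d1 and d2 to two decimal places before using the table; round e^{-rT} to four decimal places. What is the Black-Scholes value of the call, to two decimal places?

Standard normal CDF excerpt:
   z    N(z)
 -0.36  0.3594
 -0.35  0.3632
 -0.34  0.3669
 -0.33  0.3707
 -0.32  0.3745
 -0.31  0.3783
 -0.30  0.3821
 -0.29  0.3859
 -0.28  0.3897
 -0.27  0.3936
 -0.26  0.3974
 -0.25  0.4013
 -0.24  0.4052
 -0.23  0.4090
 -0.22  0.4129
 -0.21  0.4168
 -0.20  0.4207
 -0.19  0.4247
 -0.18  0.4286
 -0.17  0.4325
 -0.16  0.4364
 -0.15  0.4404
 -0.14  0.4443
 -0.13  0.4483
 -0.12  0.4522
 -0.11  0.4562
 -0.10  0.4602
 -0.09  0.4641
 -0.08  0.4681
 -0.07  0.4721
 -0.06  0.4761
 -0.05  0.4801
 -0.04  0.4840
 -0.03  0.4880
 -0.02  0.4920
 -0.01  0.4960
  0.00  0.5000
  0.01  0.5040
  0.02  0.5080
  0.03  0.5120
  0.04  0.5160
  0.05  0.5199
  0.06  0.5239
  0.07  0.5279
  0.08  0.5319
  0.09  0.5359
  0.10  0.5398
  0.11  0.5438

σ√T = 0.49 × 0.8165 = 0.4001
d₁ = [ln(134/149) + (0.086 + 0.49²/2)·0.6667] / 0.4001 = [-0.1061 + 0.1374] / 0.4001 = 0.0781 ≈ 0.08
d₂ = d₁ − σ√T = 0.0781 − 0.4001 = -0.3219 ≈ -0.32
e^(−rT) = e^(−0.086·0.6667) = 0.9443
N(d₁) = N(0.08) = 0.5319;  N(d₂) = N(-0.32) = 0.3745
C = 134·0.5319 − 149·0.9443·0.3745 = 71.2746 − 52.6924 = 18.5822

$18.58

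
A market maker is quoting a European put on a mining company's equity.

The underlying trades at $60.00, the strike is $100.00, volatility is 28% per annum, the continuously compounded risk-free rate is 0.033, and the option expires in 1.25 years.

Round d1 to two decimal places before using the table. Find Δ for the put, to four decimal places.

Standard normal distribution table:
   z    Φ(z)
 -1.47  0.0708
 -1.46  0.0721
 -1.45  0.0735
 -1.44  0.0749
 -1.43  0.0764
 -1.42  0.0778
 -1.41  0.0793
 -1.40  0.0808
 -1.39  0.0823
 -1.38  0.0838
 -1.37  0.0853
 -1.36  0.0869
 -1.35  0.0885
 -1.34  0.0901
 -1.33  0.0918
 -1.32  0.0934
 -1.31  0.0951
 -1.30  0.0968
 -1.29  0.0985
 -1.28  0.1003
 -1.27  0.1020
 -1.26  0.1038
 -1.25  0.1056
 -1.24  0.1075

-0.9099

σ√T = 0.28 × 1.1180 = 0.3130
d₁ = [ln(60/100) + (0.033 + ½·0.28²)·1.25] / (σ√T) = (-0.5108 + 0.0903) / 0.3130 = -1.3435 which rounds to -1.34
N(d₁) = N(-1.34) = 0.0901
Δ_put = N(d₁) − 1 = 0.0901 − 1 = -0.9099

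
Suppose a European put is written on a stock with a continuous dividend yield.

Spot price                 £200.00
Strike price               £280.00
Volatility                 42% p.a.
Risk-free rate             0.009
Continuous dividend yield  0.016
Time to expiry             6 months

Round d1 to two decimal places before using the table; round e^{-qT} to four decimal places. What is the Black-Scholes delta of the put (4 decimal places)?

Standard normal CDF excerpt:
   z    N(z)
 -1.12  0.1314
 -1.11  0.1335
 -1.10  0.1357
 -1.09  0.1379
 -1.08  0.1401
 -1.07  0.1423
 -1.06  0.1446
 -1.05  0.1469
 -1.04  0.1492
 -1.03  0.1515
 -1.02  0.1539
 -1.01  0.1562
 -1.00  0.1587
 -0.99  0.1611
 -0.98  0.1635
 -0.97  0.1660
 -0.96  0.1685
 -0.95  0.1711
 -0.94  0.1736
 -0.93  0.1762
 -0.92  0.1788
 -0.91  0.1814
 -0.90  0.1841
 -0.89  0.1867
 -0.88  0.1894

σ√T = 0.42 × 0.7071 = 0.2970
d₁ = [ln(200/280) + (0.009 − 0.016 + 0.42²/2)·0.5] / 0.2970 = [-0.3365 + 0.0406] / 0.2970 = -0.9963 ⇒ -1.00
N(d₁) = N(-1.00) = 0.1587
Δ_put = exp(−qT)·(N(d₁) − 1) = 0.9920·(0.1587 − 1) = -0.8346

-0.8346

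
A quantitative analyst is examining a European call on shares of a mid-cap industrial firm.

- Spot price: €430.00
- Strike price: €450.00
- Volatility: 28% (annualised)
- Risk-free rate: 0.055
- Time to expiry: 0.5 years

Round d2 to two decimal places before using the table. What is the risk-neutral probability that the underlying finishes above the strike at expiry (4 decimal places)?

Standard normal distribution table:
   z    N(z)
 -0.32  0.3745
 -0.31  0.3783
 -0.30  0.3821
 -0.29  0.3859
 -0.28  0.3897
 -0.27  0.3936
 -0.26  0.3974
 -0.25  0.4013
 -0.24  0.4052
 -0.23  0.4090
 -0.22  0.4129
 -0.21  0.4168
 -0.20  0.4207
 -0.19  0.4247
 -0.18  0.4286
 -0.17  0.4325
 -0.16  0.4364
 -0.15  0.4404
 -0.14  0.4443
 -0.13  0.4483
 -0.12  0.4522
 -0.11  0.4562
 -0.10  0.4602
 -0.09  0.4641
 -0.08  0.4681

σ√T = 0.28·√0.5 = 0.1980
d₁ = [ln(430/450) + (0.055 + ½·0.28²)·0.5] / (σ√T) = (-0.0455 + 0.0471) / 0.1980 = 0.0083 → 0.01
d₂ = 0.0083 − 0.1980 = -0.1897 → -0.19
Risk-neutral Pr[S_T > K] = N(d₂) = N(-0.19) = 0.4247

0.4247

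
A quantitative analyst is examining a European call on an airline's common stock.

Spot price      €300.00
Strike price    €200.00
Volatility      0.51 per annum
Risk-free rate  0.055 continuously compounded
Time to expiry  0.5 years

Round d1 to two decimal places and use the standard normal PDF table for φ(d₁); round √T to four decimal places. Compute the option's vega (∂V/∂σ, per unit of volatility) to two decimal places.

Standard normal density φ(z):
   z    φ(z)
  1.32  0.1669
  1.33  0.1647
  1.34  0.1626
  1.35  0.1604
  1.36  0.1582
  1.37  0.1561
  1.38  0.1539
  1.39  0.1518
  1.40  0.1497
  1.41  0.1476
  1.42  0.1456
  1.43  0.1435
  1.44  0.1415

32.65

σ√T = 0.51 × 0.7071 = 0.3606
ln(S/K) + (r + σ²/2)T = ln(300/200) + (0.055 + 0.51²/2)·0.5 = 0.4055 + 0.0925 = 0.4980
d₁ = 0.4980 / 0.3606 = 1.3809 which rounds to 1.38
√T = √0.5 = 0.7071
φ(d₁) = φ(1.38) = 0.1539
vega = S·φ(d₁)·√T = 300·0.1539·0.7071 = 32.6468
(Vega is the same for a European call and put with the same parameters.)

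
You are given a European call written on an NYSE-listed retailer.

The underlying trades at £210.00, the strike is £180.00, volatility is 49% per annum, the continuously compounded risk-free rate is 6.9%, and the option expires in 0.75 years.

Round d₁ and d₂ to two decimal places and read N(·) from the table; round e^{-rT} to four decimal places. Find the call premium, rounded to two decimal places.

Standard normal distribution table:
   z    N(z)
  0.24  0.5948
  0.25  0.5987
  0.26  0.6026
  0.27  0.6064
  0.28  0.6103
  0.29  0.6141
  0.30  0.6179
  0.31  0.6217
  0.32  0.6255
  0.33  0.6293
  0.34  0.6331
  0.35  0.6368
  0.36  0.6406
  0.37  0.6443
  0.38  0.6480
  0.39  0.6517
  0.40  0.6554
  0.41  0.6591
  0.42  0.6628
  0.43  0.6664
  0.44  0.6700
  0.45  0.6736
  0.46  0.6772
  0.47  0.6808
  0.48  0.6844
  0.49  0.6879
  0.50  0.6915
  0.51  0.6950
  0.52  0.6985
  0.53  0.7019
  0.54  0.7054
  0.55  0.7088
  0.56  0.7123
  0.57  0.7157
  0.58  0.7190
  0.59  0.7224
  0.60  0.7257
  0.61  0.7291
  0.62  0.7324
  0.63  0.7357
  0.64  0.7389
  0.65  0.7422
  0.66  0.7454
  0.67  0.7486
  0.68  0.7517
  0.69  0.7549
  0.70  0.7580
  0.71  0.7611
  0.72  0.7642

T = 0.75;  σ√T = 0.4244
ln(S/K) + (r + σ²/2)T = ln(210/180) + (0.069 + 0.49²/2)·0.75 = 0.1542 + 0.1418 = 0.2959
d₁ = 0.2959 / 0.4244 = 0.6974 → 0.70
d₂ = d₁ − σ√T = 0.6974 − 0.4244 = 0.2730 → 0.27
exp(−rT) = exp(−0.069·0.75) = 0.9496
N(d₁) = N(0.70) = 0.7580;  N(d₂) = N(0.27) = 0.6064
C = 210·0.7580 − 180·0.9496·0.6064 = 159.1800 − 103.6507 = 55.5293

£55.53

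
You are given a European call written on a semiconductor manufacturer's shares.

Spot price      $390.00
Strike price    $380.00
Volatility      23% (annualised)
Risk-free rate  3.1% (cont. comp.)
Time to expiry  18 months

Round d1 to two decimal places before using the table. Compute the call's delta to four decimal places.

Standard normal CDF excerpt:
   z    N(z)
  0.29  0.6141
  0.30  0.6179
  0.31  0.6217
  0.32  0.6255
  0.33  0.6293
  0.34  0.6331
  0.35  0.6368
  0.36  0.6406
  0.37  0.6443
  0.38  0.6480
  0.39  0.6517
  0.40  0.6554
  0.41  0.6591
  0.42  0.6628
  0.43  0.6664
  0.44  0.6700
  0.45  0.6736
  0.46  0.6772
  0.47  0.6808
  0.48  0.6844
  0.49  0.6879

σ√T = 0.23·√1.5 = 0.2817
d₁ = [ln(390/380) + (0.031 + 0.23²/2)·1.5] / 0.2817 = [0.0260 + 0.0862] / 0.2817 = 0.3981 ⇒ 0.40
N(d₁) = N(0.40) = 0.6554
Δ_call = N(d₁) = 0.6554

0.6554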